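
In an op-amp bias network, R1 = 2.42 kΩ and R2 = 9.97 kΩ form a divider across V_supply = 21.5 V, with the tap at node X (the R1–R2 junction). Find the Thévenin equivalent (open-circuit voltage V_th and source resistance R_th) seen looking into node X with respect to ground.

V_th is the unloaded tap voltage: V_supply · R2/(R1+R2) = 21.5 × 0.8047 = 17.30 V.
Zeroing V_supply shorts the top of R1 to ground, so R_th = R1 ‖ R2 = 1.947 kΩ.

V_th ≈ 17.3 V, R_th ≈ 1.95 kΩ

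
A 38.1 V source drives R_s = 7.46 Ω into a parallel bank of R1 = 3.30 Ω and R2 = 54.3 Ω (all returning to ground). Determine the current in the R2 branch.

Parallel bank: R_p = 1/(1/3.30 + 1/54.3) = 3.111 Ω.
V_A = 38.1 × 3.111/10.57 = 11.21 V.
I(R2) = V_A / R2 = 11.21/54.3 = 0.2065 A.

I ≈ 0.206 A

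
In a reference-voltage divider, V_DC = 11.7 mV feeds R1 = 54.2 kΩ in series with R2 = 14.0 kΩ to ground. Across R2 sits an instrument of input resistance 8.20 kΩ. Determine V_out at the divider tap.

First combine the lower leg with the load: R2 ‖ R_L = 5.171 kΩ.
Now apply the divider: V_out = 11.7 × 0.08710 = 1.019 mV.
(Unloaded it would be 2.40 mV; the load pulls it down.)

V_out ≈ 1.02 mV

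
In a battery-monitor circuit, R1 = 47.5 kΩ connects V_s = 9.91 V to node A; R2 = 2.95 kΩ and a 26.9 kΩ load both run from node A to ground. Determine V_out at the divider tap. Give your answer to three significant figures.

V_out ≈ 0.525 V

R2 ‖ R_L = (2.95 × 26.9)/(2.95 + 26.9) = 2.658 kΩ.
Voltage divider with the loaded lower leg: V_out = 9.91 × 2.658/(47.5 + 2.658) = 9.91 × 0.05300 = 0.5252 V.
(Unloaded it would be 0.579 V; the load pulls it down.)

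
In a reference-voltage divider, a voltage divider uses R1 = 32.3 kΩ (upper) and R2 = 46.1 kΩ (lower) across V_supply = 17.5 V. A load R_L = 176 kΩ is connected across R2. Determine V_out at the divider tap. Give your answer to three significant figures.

V_out ≈ 9.29 V

First combine the lower leg with the load: R2 ‖ R_L = 36.53 kΩ.
Now apply the divider: V_out = 17.5 × 0.5307 = 9.288 V.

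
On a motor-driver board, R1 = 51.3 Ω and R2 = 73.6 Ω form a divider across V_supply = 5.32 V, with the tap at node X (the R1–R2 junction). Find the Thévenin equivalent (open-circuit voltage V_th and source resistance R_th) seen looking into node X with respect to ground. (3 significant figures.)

V_th ≈ 3.13 V, R_th ≈ 30.2 Ω

V_th is the unloaded tap voltage: V_supply · R2/(R1+R2) = 5.32 × 0.5893 = 3.135 V.
With V_supply suppressed (replaced by a short), R_th = R1 ‖ R2 = (51.30 × 73.6)/(51.30 + 73.6) = 30.23 Ω.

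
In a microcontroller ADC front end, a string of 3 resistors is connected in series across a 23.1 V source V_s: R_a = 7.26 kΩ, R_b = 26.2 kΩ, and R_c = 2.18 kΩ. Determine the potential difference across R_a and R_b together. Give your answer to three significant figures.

V ≈ 21.7 V

ΣR = 7.26 + 26.2 + 2.18 = 35.64 kΩ.
R_{R_a..R_b} = 7.26 + 26.2 = 33.46 kΩ.
By the voltage-divider rule, V = 23.1 × 33.46/35.64 = 21.69 V.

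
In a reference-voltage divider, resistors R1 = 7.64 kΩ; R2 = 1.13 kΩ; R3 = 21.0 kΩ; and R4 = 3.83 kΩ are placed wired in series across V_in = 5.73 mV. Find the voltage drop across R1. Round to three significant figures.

Series total: ΣR = 7.64 + 1.13 + 21.0 + 3.83 = 33.60 kΩ.
V = V_in · R/ΣR = 5.73 × 0.2274 = 1.303 mV.

V ≈ 1.30 mV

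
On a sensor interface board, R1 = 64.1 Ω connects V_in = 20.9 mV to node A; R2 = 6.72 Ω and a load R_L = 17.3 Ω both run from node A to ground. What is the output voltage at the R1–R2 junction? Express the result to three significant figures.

V_out ≈ 1.47 mV

R2 ‖ R_L = (6.72 × 17.3)/(6.72 + 17.3) = 4.840 Ω.
Then V_out = V_in · R2'/(R1 + R2') = 20.9 × 4.840/68.94 = 1.467 mV.
(Unloaded it would be 1.98 mV; the load pulls it down.)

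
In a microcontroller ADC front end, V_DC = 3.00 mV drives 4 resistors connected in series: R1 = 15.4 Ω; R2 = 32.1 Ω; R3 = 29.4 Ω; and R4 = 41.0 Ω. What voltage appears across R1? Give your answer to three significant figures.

V ≈ 0.392 mV

Total series resistance ΣR = 15.4 + 32.1 + 29.4 + 41.0 = 117.9 Ω.
V = V_DC · R/ΣR = 3.00 × 0.1306 = 0.3919 mV.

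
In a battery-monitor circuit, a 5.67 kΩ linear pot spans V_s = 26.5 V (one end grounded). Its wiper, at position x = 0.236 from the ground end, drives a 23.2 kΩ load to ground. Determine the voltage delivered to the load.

V_out ≈ 5.99 V

The pot divides into 4.332 kΩ above the wiper and 1.338 kΩ below.
Lower segment in parallel with the load: 1.338 ‖ 23.2 = 1.265 kΩ.
V_out = 26.5 × 1.265/(4.332 + 1.265) = 5.990 V.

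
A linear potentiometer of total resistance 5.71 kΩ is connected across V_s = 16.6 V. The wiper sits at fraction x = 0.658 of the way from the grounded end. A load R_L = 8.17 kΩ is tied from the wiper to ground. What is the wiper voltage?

Lower segment x·R_p = 3.757 kΩ; upper segment (1−x)·R_p = 1.953 kΩ.
Lower segment in parallel with the load: 3.757 ‖ 8.17 = 2.574 kΩ.
Then V_out = V_s · 2.574/(1.953 + 2.574) = 9.438 V.

V_out ≈ 9.44 V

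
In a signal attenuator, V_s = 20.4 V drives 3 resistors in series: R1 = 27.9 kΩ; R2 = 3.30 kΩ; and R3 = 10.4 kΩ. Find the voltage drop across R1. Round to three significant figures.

Series total: ΣR = 27.9 + 3.30 + 10.4 = 41.60 kΩ.
Voltage divider: V = V_s · (27.90 / 41.60) = 20.4 × 0.6707 = 13.68 V.

V ≈ 13.7 V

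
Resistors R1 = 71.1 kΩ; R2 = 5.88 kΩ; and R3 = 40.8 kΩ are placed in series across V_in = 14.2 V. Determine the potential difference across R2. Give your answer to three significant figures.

V ≈ 0.709 V

ΣR = 71.1 + 5.88 + 40.8 = 117.8 kΩ.
V = V_in · R/ΣR = 14.2 × 0.04992 = 0.7089 V.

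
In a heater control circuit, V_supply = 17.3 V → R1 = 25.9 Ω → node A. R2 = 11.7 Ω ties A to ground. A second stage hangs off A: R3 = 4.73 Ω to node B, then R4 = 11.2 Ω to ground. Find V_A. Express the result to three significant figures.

V_A ≈ 3.57 V

Looking into the second stage from A: R3 + R4 = 15.93 Ω appears in parallel with R2.
Effective lower resistance at A: R2 ‖ 15.93 = 6.746 Ω.
First divider: V_A = V_supply · 6.746/(25.9 + 6.746) = 3.575 V.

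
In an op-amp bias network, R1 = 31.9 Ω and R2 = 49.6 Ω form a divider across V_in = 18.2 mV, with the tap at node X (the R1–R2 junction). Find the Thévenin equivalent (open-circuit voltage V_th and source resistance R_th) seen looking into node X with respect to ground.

With X open, the divider is unloaded: V_th = 18.2 × 49.6/81.50 = 11.08 mV.
Zeroing V_in shorts the top of R1 to ground, so R_th = R1 ‖ R2 = 19.41 Ω.

V_th ≈ 11.1 mV, R_th ≈ 19.4 Ω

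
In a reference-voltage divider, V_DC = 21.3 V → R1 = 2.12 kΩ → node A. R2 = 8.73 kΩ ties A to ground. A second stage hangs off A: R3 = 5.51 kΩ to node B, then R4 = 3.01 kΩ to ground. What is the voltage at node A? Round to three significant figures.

V_A ≈ 14.3 V

Looking into the second stage from A: R3 + R4 = 8.520 kΩ appears in parallel with R2.
R2 ‖ (R3+R4) = 4.312 kΩ.
First divider: V_A = V_DC · 4.312/(2.12 + 4.312) = 14.28 V.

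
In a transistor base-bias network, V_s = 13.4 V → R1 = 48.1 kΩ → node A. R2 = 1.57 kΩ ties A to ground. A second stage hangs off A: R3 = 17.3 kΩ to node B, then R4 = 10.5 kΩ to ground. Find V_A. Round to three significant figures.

V_A ≈ 0.402 V

The second stage (R3 + R4 = 27.80 kΩ) loads node A in parallel with R2.
Effective lower resistance at A: R2 ‖ 27.80 = 1.486 kΩ.
V_A = 13.4 × 1.486/(48.1 + 1.486) = 0.4016 V.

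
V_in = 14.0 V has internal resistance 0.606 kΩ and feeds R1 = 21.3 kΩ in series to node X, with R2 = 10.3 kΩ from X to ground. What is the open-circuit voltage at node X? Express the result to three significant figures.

R1' = 0.606 + 21.3 = 21.91 kΩ (source resistance + R1).
With X open, the divider is unloaded: V_th = 14.0 × 10.3/32.21 = 4.477 V.

V_th ≈ 4.48 V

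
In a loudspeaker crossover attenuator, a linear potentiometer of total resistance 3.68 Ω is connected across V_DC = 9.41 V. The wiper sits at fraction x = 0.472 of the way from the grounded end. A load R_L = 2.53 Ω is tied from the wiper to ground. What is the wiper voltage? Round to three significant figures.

V_out ≈ 3.26 V

Split the track: R_lower = x·R_p = 1.737 Ω, R_upper = (1−x)·R_p = 1.943 Ω.
(x·R_p) ‖ R_L = 1.030 Ω.
Then V_out = V_DC · 1.030/(1.943 + 1.030) = 3.260 V.
(Unloaded: V_out = x·V_DC = 4.44 V.)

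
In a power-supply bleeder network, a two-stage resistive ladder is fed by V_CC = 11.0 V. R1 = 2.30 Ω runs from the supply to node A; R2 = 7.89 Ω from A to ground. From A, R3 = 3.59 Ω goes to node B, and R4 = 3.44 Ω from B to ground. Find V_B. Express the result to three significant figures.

Looking into the second stage from A: R3 + R4 = 7.030 Ω appears in parallel with R2.
R2 ‖ (R3+R4) = 3.718 Ω.
So V_A = 11.0 × 0.6178 = 6.796 V.
Then the unloaded second divider: V_B = V_A × R4/(R3+R4) = 6.796 × 0.4893 = 3.325 V.

V_B ≈ 3.33 V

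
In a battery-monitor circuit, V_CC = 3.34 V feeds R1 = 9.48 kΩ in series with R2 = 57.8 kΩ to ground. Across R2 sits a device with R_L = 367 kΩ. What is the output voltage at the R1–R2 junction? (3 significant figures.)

R2 ‖ R_L = (57.8 × 367)/(57.8 + 367) = 49.94 kΩ.
Voltage divider with the loaded lower leg: V_out = 3.34 × 49.94/(9.48 + 49.94) = 3.34 × 0.8404 = 2.807 V.

V_out ≈ 2.81 V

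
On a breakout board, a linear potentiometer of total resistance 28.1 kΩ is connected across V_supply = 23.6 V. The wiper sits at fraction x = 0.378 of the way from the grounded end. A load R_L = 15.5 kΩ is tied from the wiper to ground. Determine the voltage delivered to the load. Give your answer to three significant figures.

V_out ≈ 6.25 V

Lower segment x·R_p = 10.62 kΩ; upper segment (1−x)·R_p = 17.48 kΩ.
R_L loads the lower segment: effective lower R = 6.303 kΩ.
Loaded-divider output: V_out = 23.6 × 0.2650 = 6.255 V.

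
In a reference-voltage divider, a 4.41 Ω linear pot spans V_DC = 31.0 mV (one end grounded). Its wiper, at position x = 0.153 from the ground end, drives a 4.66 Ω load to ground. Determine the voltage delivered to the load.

Split the track: R_lower = x·R_p = 0.6747 Ω, R_upper = (1−x)·R_p = 3.735 Ω.
(x·R_p) ‖ R_L = 0.5894 Ω.
V_out = 31.0 × 0.5894/(3.735 + 0.5894) = 4.225 mV.

V_out ≈ 4.22 mV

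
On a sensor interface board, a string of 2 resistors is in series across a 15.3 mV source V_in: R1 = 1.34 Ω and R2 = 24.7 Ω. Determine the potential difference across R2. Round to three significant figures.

V ≈ 14.5 mV

ΣR = 1.34 + 24.7 = 26.04 Ω.
By the voltage-divider rule, V = 15.3 × 24.70/26.04 = 14.51 mV.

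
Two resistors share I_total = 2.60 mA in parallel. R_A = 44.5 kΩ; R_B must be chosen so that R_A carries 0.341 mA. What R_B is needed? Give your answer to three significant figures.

R_B ≈ 6.72 kΩ

In a two-way split, I_A/I_total = R_B/(R_A + R_B).
With f = 0.1312, R_B = R_A · f/(1−f) = 44.5 × 0.1510 = 6.717 kΩ.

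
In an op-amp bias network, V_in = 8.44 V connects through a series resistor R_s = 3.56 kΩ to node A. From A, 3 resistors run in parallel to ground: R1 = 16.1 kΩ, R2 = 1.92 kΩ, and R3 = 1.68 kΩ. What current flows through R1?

I ≈ 0.101 mA

Parallel bank: R_p = 1/(1/16.1 + 1/1.92 + 1/1.68) = 0.8488 kΩ.
V_A = 8.44 × 0.8488/4.409 = 1.625 V.
Branch current I = V_A/R1 = 1.625/16.1 = 0.1009 mA.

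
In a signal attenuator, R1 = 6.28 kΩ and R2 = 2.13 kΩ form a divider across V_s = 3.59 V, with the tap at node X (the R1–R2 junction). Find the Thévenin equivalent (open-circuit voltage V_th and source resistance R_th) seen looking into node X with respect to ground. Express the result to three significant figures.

With X open, the divider is unloaded: V_th = 3.59 × 2.13/8.410 = 0.9092 V.
Zeroing V_s shorts the top of R1 to ground, so R_th = R1 ‖ R2 = 1.591 kΩ.

V_th ≈ 0.909 V, R_th ≈ 1.59 kΩ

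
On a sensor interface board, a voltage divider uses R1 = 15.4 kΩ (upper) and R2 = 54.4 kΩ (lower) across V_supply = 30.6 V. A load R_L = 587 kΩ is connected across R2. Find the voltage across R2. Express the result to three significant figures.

V_out ≈ 23.4 V

R2 ‖ R_L = (54.4 × 587)/(54.4 + 587) = 49.79 kΩ.
Now apply the divider: V_out = 30.6 × 0.7638 = 23.37 V.
(Unloaded it would be 23.8 V; the load pulls it down.)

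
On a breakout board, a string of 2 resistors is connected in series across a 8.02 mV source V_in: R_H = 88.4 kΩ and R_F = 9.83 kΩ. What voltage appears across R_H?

V ≈ 7.22 mV

Series total: ΣR = 88.4 + 9.83 = 98.23 kΩ.
By the voltage-divider rule, V = 8.02 × 88.40/98.23 = 7.217 mV.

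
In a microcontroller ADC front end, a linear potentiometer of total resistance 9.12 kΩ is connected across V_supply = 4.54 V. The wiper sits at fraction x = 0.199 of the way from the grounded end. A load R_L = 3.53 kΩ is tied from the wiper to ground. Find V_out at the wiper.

V_out ≈ 0.640 V

The pot divides into 7.305 kΩ above the wiper and 1.815 kΩ below.
Lower segment in parallel with the load: 1.815 ‖ 3.53 = 1.199 kΩ.
Then V_out = V_supply · 1.199/(7.305 + 1.199) = 0.6399 V.
(Unloaded: V_out = x·V_supply = 0.903 V.)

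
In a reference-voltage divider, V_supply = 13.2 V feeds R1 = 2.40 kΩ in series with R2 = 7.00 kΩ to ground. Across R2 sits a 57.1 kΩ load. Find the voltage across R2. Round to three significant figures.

The load sits in parallel with R2, giving an effective lower resistance R2' = R2·R_L/(R2+R_L) = 6.236 kΩ.
Now apply the divider: V_out = 13.2 × 0.7221 = 9.531 V.
(Unloaded it would be 9.83 V; the load pulls it down.)

V_out ≈ 9.53 V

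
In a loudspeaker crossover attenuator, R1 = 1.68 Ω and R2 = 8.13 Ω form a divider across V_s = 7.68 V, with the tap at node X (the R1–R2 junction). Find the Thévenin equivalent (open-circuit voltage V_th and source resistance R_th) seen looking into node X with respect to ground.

V_th ≈ 6.36 V, R_th ≈ 1.39 Ω

With X open, the divider is unloaded: V_th = 7.68 × 8.13/9.810 = 6.365 V.
With V_s suppressed (replaced by a short), R_th = R1 ‖ R2 = (1.680 × 8.13)/(1.680 + 8.13) = 1.392 Ω.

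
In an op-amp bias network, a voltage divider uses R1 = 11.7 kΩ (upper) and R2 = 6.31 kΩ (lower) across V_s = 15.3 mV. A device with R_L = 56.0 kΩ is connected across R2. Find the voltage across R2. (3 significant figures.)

First combine the lower leg with the load: R2 ‖ R_L = 5.671 kΩ.
Now apply the divider: V_out = 15.3 × 0.3265 = 4.995 mV.

V_out ≈ 4.99 mV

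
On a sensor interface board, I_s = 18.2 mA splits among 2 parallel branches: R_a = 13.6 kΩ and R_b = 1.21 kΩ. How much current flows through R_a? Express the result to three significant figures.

With just two branches, the current splits inversely with resistance.
So I = 18.2 × 1.21/14.81 = 1.487 mA.

I ≈ 1.49 mA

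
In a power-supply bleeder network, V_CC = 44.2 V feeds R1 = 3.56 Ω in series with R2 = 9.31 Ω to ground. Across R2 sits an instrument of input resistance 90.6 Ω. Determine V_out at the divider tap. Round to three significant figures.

V_out ≈ 31.1 V

First combine the lower leg with the load: R2 ‖ R_L = 8.442 Ω.
Now apply the divider: V_out = 44.2 × 0.7034 = 31.09 V.
(Unloaded it would be 32.0 V; the load pulls it down.)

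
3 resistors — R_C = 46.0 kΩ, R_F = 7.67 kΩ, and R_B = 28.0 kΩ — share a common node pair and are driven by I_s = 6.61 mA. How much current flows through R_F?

Total conductance ΣG = 1/46.0 + 1/7.67 + 1/28.0 = 0.1878 (units of 1/kΩ).
By the current-divider rule, I = I_s · G_k/ΣG = 6.61 × 0.6941 = 4.588 mA.

I ≈ 4.59 mA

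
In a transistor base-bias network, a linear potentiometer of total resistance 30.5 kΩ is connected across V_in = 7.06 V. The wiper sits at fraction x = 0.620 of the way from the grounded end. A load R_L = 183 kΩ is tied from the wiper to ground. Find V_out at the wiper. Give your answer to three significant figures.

The pot divides into 11.59 kΩ above the wiper and 18.91 kΩ below.
Lower segment in parallel with the load: 18.91 ‖ 183 = 17.14 kΩ.
Loaded-divider output: V_out = 7.06 × 0.5966 = 4.212 V.

V_out ≈ 4.21 V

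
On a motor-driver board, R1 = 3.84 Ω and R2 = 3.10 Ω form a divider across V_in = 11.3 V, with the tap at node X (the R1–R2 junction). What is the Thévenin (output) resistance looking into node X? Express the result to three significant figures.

R_th ≈ 1.72 Ω

With V_in suppressed (replaced by a short), R_th = R1 ‖ R2 = (3.840 × 3.10)/(3.840 + 3.10) = 1.715 Ω.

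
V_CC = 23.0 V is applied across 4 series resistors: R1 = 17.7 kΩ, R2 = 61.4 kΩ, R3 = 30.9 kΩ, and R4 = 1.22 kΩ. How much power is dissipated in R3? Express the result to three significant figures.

P ≈ 1.32 mW

ΣR = 111.2 kΩ → I = 23.0/111.2 = 0.2068 mA.
P = I²R = 0.04277 × 30.9 = 1.321 mW.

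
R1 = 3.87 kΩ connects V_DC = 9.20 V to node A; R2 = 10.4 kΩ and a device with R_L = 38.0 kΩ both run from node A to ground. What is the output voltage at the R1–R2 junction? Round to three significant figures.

V_out ≈ 6.24 V

The load sits in parallel with R2, giving an effective lower resistance R2' = R2·R_L/(R2+R_L) = 8.165 kΩ.
Voltage divider with the loaded lower leg: V_out = 9.20 × 8.165/(3.87 + 8.165) = 9.20 × 0.6784 = 6.242 V.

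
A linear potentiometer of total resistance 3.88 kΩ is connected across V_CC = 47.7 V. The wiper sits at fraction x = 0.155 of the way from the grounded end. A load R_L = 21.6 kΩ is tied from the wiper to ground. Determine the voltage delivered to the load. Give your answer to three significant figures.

V_out ≈ 7.22 V

Split the track: R_lower = x·R_p = 0.6014 kΩ, R_upper = (1−x)·R_p = 3.279 kΩ.
(x·R_p) ‖ R_L = 0.5851 kΩ.
Then V_out = V_CC · 0.5851/(3.279 + 0.5851) = 7.224 V.
(Unloaded: V_out = x·V_CC = 7.39 V.)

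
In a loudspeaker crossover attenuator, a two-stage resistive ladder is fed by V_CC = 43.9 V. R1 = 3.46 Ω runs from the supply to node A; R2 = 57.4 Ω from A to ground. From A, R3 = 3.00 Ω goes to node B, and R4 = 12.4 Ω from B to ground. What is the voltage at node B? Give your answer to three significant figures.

V_B ≈ 27.5 V

The second stage (R3 + R4 = 15.40 Ω) loads node A in parallel with R2.
Effective lower resistance at A: R2 ‖ 15.40 = 12.14 Ω.
So V_A = 43.9 × 0.7782 = 34.16 V.
Stage 2 is unloaded, so V_B = V_A · R4/(R3+R4) = 34.16 × 12.4/15.40 = 27.51 V.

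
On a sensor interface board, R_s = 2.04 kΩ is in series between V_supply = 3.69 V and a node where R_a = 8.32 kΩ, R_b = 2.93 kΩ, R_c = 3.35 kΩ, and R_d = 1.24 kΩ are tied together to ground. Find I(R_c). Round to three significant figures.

Combine the parallel branches: R_p = (1/8.32 + 1/2.93 + 1/3.35 + 1/1.24)⁻¹ = 0.6384 kΩ.
Node voltage V_A = V_supply · R_p/(R_s + R_p) = 3.69 × 0.2383 = 0.8795 V.
Branch current I = V_A/R_c = 0.8795/3.35 = 0.2625 mA.

I ≈ 0.263 mA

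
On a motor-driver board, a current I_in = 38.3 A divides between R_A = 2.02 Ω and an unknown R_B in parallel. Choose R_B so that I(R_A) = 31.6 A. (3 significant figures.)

Two-branch current divider: I_A = I_in · R_B/(R_A + R_B).
With f = 0.8251, R_B = R_A · f/(1−f) = 2.02 × 4.716 = 9.527 Ω.

R_B ≈ 9.53 Ω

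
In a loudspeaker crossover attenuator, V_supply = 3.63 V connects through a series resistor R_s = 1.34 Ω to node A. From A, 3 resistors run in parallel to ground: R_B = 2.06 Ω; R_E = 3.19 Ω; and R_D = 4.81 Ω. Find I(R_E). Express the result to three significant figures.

I ≈ 0.484 A

Parallel bank: R_p = 1/(1/2.06 + 1/3.19 + 1/4.81) = 0.9932 Ω.
V_A by voltage divider: V_A = 3.63 × 0.9932/(1.34 + 0.9932) = 1.545 V.
I(R_E) = V_A / R_E = 1.545/3.19 = 0.4844 A.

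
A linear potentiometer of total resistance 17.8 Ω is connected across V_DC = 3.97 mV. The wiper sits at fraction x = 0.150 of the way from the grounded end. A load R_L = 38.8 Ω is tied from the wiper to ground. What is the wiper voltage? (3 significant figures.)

V_out ≈ 0.563 mV

Lower segment x·R_p = 2.670 Ω; upper segment (1−x)·R_p = 15.13 Ω.
R_L loads the lower segment: effective lower R = 2.498 Ω.
V_out = 3.97 × 2.498/(15.13 + 2.498) = 0.5626 mV.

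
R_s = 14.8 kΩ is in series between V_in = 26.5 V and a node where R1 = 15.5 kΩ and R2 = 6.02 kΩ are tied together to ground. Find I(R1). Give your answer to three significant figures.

Equivalent of the parallel group: R_p = 4.336 kΩ.
V_A by voltage divider: V_A = 26.5 × 4.336/(14.8 + 4.336) = 6.005 V.
I(R1) = V_A / R1 = 6.005/15.5 = 0.3874 mA.
(Equivalently: I_total = 1.385 mA, then current-divider fraction G_k/ΣG = 0.2797.)

I ≈ 0.387 mA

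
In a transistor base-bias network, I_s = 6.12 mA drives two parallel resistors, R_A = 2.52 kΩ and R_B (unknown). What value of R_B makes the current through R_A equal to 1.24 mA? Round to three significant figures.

R_B ≈ 0.640 kΩ

Two-branch current divider: I_A = I_s · R_B/(R_A + R_B).
With f = 0.2026, R_B = R_A · f/(1−f) = 2.52 × 0.2541 = 0.6403 kΩ.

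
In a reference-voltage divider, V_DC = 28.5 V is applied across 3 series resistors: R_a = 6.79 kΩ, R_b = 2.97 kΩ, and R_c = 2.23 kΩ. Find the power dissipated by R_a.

ΣR = 11.99 kΩ → I = 28.5/11.99 = 2.377 mA.
P = I²R = 5.650 × 6.79 = 38.36 mW.

P ≈ 38.4 mW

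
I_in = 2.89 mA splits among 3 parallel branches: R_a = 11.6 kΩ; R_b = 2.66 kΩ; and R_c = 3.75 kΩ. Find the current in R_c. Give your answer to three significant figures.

Conductances: ΣG = 1/11.6 + 1/2.66 + 1/3.75 = 0.7288 (1/kΩ).
By the current-divider rule, I = I_in · G_k/ΣG = 2.89 × 0.3659 = 1.057 mA.

I ≈ 1.06 mA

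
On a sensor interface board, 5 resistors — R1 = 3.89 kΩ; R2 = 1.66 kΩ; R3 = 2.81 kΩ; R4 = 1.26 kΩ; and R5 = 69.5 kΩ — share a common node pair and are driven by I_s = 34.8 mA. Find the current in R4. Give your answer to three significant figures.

Conductances: ΣG = 1/3.89 + 1/1.66 + 1/2.81 + 1/1.26 + 1/69.5 = 2.023 (1/kΩ).
R4 takes the fraction G_k/ΣG = 0.7937/2.023 = 0.3922, so I = 34.8 × 0.3922 = 13.65 mA.

I ≈ 13.6 mA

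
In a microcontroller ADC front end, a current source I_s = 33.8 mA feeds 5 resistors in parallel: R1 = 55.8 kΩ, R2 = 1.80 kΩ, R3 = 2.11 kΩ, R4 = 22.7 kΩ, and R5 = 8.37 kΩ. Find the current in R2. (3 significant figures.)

I ≈ 15.5 mA

ΣG = 1/55.8 + 1/1.80 + 1/2.11 + 1/22.7 + 1/8.37 = 1.211.
Current divider: I(R2) = I_s · G_k/ΣG = 33.8 × (0.5556/1.211) = 33.8 × 0.4588 = 15.51 mA.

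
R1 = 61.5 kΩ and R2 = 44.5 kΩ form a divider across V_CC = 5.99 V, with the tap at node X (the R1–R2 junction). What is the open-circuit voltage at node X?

V_th is the unloaded tap voltage: V_CC · R2/(R1+R2) = 5.99 × 0.4198 = 2.515 V.

V_th ≈ 2.51 V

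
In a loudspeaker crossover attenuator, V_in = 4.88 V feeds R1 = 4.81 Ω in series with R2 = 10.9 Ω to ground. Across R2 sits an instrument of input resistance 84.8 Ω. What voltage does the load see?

V_out ≈ 3.26 V

The load sits in parallel with R2, giving an effective lower resistance R2' = R2·R_L/(R2+R_L) = 9.659 Ω.
Then V_out = V_in · R2'/(R1 + R2') = 4.88 × 9.659/14.47 = 3.258 V.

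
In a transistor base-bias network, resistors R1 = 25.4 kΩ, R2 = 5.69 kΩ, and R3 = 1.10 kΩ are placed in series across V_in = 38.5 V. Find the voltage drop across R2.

ΣR = 25.4 + 5.69 + 1.10 = 32.19 kΩ.
By the voltage-divider rule, V = 38.5 × 5.690/32.19 = 6.805 V.

V ≈ 6.81 V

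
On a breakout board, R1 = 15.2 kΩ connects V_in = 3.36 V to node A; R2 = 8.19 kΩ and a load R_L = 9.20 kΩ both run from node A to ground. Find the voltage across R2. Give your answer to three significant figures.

R2 ‖ R_L = (8.19 × 9.20)/(8.19 + 9.20) = 4.333 kΩ.
Then V_out = V_in · R2'/(R1 + R2') = 3.36 × 4.333/19.53 = 0.7453 V.

V_out ≈ 0.745 V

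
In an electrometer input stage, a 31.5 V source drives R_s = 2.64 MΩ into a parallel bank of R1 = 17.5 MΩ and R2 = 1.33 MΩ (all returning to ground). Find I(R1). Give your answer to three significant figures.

I ≈ 0.574 µA

Equivalent of the parallel group: R_p = 1.236 MΩ.
V_A by voltage divider: V_A = 31.5 × 1.236/(2.64 + 1.236) = 10.05 V.
Branch current I = V_A/R1 = 10.05/17.5 = 0.5740 µA.
(Equivalently: I_total = 8.127 µA, then current-divider fraction G_k/ΣG = 0.07063.)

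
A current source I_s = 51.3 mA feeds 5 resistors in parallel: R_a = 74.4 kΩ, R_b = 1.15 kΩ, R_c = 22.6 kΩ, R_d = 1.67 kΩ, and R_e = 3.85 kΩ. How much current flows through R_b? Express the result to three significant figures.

I ≈ 25.0 mA

Total conductance ΣG = 1/74.4 + 1/1.15 + 1/22.6 + 1/1.67 + 1/3.85 = 1.786 (units of 1/kΩ).
Current divider: I(R_b) = I_s · G_k/ΣG = 51.3 × (0.8696/1.786) = 51.3 × 0.4869 = 24.98 mA.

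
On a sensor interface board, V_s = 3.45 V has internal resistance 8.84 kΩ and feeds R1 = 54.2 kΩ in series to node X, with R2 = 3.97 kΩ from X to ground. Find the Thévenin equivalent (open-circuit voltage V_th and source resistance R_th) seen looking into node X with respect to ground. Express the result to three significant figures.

R1' = 8.84 + 54.2 = 63.04 kΩ (source resistance + R1).
With X open, the divider is unloaded: V_th = 3.45 × 3.97/67.01 = 0.2044 V.
Looking into X with the source shorted: R_th = R1'·R2/(R1'+R2) = 63.04 × 3.97/67.01 = 3.735 kΩ.

V_th ≈ 0.204 V, R_th ≈ 3.73 kΩ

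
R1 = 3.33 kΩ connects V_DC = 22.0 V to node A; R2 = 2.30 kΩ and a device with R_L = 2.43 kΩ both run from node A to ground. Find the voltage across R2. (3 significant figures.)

R2 ‖ R_L = (2.30 × 2.43)/(2.30 + 2.43) = 1.182 kΩ.
Then V_out = V_DC · R2'/(R1 + R2') = 22.0 × 1.182/4.512 = 5.762 V.

V_out ≈ 5.76 V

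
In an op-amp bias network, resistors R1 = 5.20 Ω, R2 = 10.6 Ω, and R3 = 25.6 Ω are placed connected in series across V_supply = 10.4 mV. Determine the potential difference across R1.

V ≈ 1.31 mV

ΣR = 5.20 + 10.6 + 25.6 = 41.40 Ω.
By the voltage-divider rule, V = 10.4 × 5.200/41.40 = 1.306 mV.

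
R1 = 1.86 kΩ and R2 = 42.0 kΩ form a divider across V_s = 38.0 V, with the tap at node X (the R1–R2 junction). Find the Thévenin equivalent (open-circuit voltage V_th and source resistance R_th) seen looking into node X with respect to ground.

V_th ≈ 36.4 V, R_th ≈ 1.78 kΩ

Open-circuit (no load on X): V_th = V_s · R2/(R1 + R2) = 38.0 × 42.0/(1.860 + 42.0) = 36.39 V.
With V_s suppressed (replaced by a short), R_th = R1 ‖ R2 = (1.860 × 42.0)/(1.860 + 42.0) = 1.781 kΩ.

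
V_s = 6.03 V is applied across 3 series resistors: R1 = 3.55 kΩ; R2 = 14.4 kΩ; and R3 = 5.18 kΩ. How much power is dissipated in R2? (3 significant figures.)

The common current is I = 6.03/23.13 = 0.2607 mA.
V(R2) = I·R = 3.754 V; P = V·I = 3.754 × 0.2607 = 0.9787 mW.

P ≈ 0.979 mW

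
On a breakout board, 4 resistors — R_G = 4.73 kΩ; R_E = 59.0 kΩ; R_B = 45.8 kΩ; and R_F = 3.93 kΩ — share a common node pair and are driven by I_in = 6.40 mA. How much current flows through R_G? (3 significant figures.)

I ≈ 2.68 mA

Total conductance ΣG = 1/4.73 + 1/59.0 + 1/45.8 + 1/3.93 = 0.5047 (units of 1/kΩ).
Current divider: I(R_G) = I_in · G_k/ΣG = 6.40 × (0.2114/0.5047) = 6.40 × 0.4189 = 2.681 mA.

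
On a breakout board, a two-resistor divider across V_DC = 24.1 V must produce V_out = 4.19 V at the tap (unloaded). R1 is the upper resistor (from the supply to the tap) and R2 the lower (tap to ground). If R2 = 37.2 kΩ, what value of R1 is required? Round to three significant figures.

R1 ≈ 177 kΩ

Required fraction k = V_out/V_DC = 0.1739.
R1 = R2·(1/k − 1) = 37.2 × 4.752 = 176.8 kΩ.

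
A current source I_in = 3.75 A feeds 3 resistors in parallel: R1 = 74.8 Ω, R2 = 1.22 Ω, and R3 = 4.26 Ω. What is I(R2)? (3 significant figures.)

ΣG = 1/74.8 + 1/1.22 + 1/4.26 = 1.068.
Current divider: I(R2) = I_in · G_k/ΣG = 3.75 × (0.8197/1.068) = 3.75 × 0.7676 = 2.879 A.

I ≈ 2.88 A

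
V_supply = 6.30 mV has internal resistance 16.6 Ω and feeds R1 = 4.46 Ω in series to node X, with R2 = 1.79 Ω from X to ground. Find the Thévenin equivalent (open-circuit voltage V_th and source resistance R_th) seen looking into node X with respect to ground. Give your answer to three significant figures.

V_th ≈ 0.494 mV, R_th ≈ 1.65 Ω

R1' = 16.6 + 4.46 = 21.06 Ω (source resistance + R1).
Open-circuit (no load on X): V_th = V_supply · R2/(R1' + R2) = 6.30 × 1.79/(21.06 + 1.79) = 0.4935 mV.
Looking into X with the source shorted: R_th = R1'·R2/(R1'+R2) = 21.06 × 1.79/22.85 = 1.650 Ω.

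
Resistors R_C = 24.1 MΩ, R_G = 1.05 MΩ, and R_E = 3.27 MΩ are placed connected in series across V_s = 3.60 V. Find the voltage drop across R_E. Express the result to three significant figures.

V ≈ 0.414 V

ΣR = 24.1 + 1.05 + 3.27 = 28.42 MΩ.
V = V_s · R/ΣR = 3.60 × 0.1151 = 0.4142 V.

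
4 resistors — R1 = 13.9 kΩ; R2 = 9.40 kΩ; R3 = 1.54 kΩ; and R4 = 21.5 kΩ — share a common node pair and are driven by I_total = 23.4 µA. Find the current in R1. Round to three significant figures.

I ≈ 1.93 µA

Total conductance ΣG = 1/13.9 + 1/9.40 + 1/1.54 + 1/21.5 = 0.8742 (units of 1/kΩ).
R1 takes the fraction G_k/ΣG = 0.07194/0.8742 = 0.08230, so I = 23.4 × 0.08230 = 1.926 µA.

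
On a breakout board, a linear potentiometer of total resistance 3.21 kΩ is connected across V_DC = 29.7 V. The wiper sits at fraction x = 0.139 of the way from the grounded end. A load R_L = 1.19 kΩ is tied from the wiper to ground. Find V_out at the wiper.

V_out ≈ 3.12 V

Lower segment x·R_p = 0.4462 kΩ; upper segment (1−x)·R_p = 2.764 kΩ.
Lower segment in parallel with the load: 0.4462 ‖ 1.19 = 0.3245 kΩ.
V_out = 29.7 × 0.3245/(2.764 + 0.3245) = 3.121 V.
(Unloaded: V_out = x·V_DC = 4.13 V.)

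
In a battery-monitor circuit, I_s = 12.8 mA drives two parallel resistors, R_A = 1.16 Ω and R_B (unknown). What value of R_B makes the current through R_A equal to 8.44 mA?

R_B ≈ 2.25 Ω

Two-branch current divider: I_A = I_s · R_B/(R_A + R_B).
With f = 0.6594, R_B = R_A · f/(1−f) = 1.16 × 1.936 = 2.246 Ω.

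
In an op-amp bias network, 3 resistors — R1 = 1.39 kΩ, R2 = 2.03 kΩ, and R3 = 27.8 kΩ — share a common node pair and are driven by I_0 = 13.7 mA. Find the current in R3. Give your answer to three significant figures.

I ≈ 0.395 mA

Conductances: ΣG = 1/1.39 + 1/2.03 + 1/27.8 = 1.248 (1/kΩ).
R3 takes the fraction G_k/ΣG = 0.03597/1.248 = 0.02882, so I = 13.7 × 0.02882 = 0.3949 mA.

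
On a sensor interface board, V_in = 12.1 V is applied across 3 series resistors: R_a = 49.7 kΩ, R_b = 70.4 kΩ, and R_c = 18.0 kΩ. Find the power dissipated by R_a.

P ≈ 0.382 mW

Series current I = V_in/ΣR = 12.1/138.1 = 0.08762 mA.
P(R_a) = I²·R_a = (0.08762)² × 49.7 = 0.3815 mW.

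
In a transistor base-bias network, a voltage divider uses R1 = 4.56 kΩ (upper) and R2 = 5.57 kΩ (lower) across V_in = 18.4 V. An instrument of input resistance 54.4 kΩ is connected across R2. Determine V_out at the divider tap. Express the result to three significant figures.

First combine the lower leg with the load: R2 ‖ R_L = 5.053 kΩ.
Now apply the divider: V_out = 18.4 × 0.5256 = 9.672 V.

V_out ≈ 9.67 V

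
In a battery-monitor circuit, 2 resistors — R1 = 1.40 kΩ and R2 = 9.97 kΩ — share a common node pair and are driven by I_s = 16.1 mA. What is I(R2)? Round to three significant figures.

With just two branches, the current splits inversely with resistance.
I(R2) = 16.1 × 1.40/(1.40 + 9.97) = 16.1 × 0.1231 = 1.982 mA.

I ≈ 1.98 mA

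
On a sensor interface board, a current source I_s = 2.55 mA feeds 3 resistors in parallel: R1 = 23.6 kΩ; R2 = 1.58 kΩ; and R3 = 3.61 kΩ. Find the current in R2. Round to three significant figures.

Total conductance ΣG = 1/23.6 + 1/1.58 + 1/3.61 = 0.9523 (units of 1/kΩ).
By the current-divider rule, I = I_s · G_k/ΣG = 2.55 × 0.6646 = 1.695 mA.

I ≈ 1.69 mA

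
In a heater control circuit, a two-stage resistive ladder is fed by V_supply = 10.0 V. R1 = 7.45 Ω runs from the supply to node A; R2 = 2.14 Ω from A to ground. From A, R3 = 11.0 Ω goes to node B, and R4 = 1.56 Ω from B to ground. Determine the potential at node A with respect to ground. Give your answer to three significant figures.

V_A ≈ 1.97 V

Node A sees R2 in parallel with the series input of stage 2, R3 + R4 = 12.56 Ω.
R2 ‖ (R3+R4) = 1.828 Ω.
V_A = 10.0 × 1.828/(7.45 + 1.828) = 1.971 V.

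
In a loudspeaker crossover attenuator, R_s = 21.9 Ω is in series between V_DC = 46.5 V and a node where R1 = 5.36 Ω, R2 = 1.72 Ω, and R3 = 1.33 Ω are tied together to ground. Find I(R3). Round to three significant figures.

Equivalent of the parallel group: R_p = 0.6580 Ω.
Node voltage V_A = V_DC · R_p/(R_s + R_p) = 46.5 × 0.02917 = 1.356 V.
Branch current I = V_A/R3 = 1.356/1.33 = 1.020 A.

I ≈ 1.02 A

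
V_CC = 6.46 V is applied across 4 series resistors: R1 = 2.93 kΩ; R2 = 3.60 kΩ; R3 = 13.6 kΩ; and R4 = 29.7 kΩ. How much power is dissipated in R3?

Series current I = V_CC/ΣR = 6.46/49.83 = 0.1296 mA.
P = I²R = 0.01681 × 13.6 = 0.2286 mW.

P ≈ 0.229 mW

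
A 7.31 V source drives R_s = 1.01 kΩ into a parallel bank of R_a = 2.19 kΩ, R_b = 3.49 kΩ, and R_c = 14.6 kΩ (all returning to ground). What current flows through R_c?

I ≈ 0.275 mA

Combine the parallel branches: R_p = (1/2.19 + 1/3.49 + 1/14.6)⁻¹ = 1.232 kΩ.
V_A = 7.31 × 1.232/2.242 = 4.017 V.
Branch current I = V_A/R_c = 4.017/14.6 = 0.2751 mA.
(Check via current divider: I_total = 3.260 mA; share G_k/ΣG = 0.08439 → same result.)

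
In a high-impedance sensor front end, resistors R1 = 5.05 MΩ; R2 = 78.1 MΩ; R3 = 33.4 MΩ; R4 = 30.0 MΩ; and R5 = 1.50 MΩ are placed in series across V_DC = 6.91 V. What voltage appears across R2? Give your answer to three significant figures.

V ≈ 3.65 V

ΣR = 5.05 + 78.1 + 33.4 + 30.0 + 1.50 = 148.0 MΩ.
By the voltage-divider rule, V = 6.91 × 78.10/148.0 = 3.645 V.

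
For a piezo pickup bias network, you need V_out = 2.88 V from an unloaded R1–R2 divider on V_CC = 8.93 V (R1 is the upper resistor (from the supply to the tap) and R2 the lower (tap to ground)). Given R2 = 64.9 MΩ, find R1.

V_out/V_CC = R2/(R1+R2) = 0.3225.
R1 = R2·(1/k − 1) = 64.9 × 2.101 = 136.3 MΩ.

R1 ≈ 136 MΩ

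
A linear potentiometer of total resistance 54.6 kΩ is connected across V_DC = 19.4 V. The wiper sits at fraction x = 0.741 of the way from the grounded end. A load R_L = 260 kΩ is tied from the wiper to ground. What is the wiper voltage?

V_out ≈ 13.8 V

Split the track: R_lower = x·R_p = 40.46 kΩ, R_upper = (1−x)·R_p = 14.14 kΩ.
R_L loads the lower segment: effective lower R = 35.01 kΩ.
Then V_out = V_DC · 35.01/(14.14 + 35.01) = 13.82 V.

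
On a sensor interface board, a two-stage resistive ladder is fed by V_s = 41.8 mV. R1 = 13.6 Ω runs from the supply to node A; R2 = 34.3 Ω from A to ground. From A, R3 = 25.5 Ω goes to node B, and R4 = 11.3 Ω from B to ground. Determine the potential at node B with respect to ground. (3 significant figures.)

The second stage (R3 + R4 = 36.80 Ω) loads node A in parallel with R2.
Effective lower resistance at A: R2 ‖ 36.80 = 17.75 Ω.
V_A = 41.8 × 17.75/(13.6 + 17.75) = 23.67 mV.
V_B = V_A × 0.3071 = 7.268 mV.

V_B ≈ 7.27 mV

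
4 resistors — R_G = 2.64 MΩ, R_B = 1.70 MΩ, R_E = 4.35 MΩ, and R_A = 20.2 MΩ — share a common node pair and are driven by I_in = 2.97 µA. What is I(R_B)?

Conductances: ΣG = 1/2.64 + 1/1.70 + 1/4.35 + 1/20.2 = 1.246 (1/MΩ).
By the current-divider rule, I = I_in · G_k/ΣG = 2.97 × 0.4719 = 1.402 µA.

I ≈ 1.40 µA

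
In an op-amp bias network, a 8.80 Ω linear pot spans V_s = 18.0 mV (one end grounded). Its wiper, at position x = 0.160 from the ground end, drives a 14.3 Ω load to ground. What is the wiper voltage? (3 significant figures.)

The pot divides into 7.392 Ω above the wiper and 1.408 Ω below.
Lower segment in parallel with the load: 1.408 ‖ 14.3 = 1.282 Ω.
V_out = 18.0 × 1.282/(7.392 + 1.282) = 2.660 mV.

V_out ≈ 2.66 mV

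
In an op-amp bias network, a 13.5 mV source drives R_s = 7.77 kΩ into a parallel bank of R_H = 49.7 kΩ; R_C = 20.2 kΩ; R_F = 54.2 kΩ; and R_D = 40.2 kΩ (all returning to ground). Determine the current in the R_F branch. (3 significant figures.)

Combine the parallel branches: R_p = (1/49.7 + 1/20.2 + 1/54.2 + 1/40.2)⁻¹ = 8.853 kΩ.
V_A by voltage divider: V_A = 13.5 × 8.853/(7.77 + 8.853) = 7.190 mV.
Branch current I = V_A/R_F = 7.190/54.2 = 0.1327 µA.
(Check via current divider: I_total = 0.8121 µA; share G_k/ΣG = 0.1633 → same result.)

I ≈ 0.133 µA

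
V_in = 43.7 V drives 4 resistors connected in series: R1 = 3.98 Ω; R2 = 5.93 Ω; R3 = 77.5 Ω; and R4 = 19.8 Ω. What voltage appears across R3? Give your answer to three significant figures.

V ≈ 31.6 V

Total series resistance ΣR = 3.98 + 5.93 + 77.5 + 19.8 = 107.2 Ω.
Voltage divider: V = V_in · (77.50 / 107.2) = 43.7 × 0.7229 = 31.59 V.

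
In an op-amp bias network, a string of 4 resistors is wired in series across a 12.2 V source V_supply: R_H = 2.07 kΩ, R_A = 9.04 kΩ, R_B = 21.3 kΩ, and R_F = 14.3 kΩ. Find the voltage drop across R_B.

Series total: ΣR = 2.07 + 9.04 + 21.3 + 14.3 = 46.71 kΩ.
Voltage divider: V = V_supply · (21.30 / 46.71) = 12.2 × 0.4560 = 5.563 V.

V ≈ 5.56 V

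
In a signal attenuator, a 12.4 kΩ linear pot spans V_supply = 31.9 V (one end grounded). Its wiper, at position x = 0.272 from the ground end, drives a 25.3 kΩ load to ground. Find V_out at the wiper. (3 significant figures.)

The pot divides into 9.027 kΩ above the wiper and 3.373 kΩ below.
R_L loads the lower segment: effective lower R = 2.976 kΩ.
Then V_out = V_supply · 2.976/(9.027 + 2.976) = 7.909 V.

V_out ≈ 7.91 V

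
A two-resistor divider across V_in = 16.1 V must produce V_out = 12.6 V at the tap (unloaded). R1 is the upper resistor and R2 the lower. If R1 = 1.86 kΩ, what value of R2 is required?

R2 ≈ 6.70 kΩ

V_out/V_in = R2/(R1+R2) = 0.7826.
R2 = R1 · 0.7826/(1 − 0.7826) = 6.696 kΩ.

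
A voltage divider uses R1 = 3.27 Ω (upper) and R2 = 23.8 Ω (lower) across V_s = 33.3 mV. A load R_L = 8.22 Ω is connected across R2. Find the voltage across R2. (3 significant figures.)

V_out ≈ 21.7 mV

The load sits in parallel with R2, giving an effective lower resistance R2' = R2·R_L/(R2+R_L) = 6.110 Ω.
Now apply the divider: V_out = 33.3 × 0.6514 = 21.69 mV.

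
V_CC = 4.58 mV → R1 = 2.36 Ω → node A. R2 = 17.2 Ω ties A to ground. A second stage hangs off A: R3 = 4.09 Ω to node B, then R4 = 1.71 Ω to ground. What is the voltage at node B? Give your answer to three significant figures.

V_B ≈ 0.874 mV

Looking into the second stage from A: R3 + R4 = 5.800 Ω appears in parallel with R2.
R2 ‖ (R3+R4) = 4.337 Ω.
First divider: V_A = V_CC · 4.337/(2.36 + 4.337) = 2.966 mV.
Stage 2 is unloaded, so V_B = V_A · R4/(R3+R4) = 2.966 × 1.71/5.800 = 0.8745 mV.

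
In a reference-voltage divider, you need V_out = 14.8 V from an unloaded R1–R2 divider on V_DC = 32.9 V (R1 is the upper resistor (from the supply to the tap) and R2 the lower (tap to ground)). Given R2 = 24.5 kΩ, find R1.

The divider ratio is R2/(R1+R2) = 14.8/32.9 = 0.4498.
R1 = R2·(1/k − 1) = 24.5 × 1.223 = 29.96 kΩ.

R1 ≈ 30.0 kΩ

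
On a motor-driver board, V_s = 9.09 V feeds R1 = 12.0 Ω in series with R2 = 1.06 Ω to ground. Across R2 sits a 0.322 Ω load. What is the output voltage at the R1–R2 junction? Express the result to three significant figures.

R2 ‖ R_L = (1.06 × 0.322)/(1.06 + 0.322) = 0.2470 Ω.
Then V_out = V_s · R2'/(R1 + R2') = 9.09 × 0.2470/12.25 = 0.1833 V.

V_out ≈ 0.183 V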